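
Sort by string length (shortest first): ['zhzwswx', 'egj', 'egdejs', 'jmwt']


Compute lengths:
  'zhzwswx' has length 7
  'egj' has length 3
  'egdejs' has length 6
  'jmwt' has length 4
Lengths in increasing order: 3 < 4 < 6 < 7
Listing the words in that order gives the answer.
Final answer: ['egj', 'jmwt', 'egdejs', 'zhzwswx']


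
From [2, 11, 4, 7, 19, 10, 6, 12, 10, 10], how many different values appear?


List all unique values:
Distinct values: [2, 4, 6, 7, 10, 11, 12, 19]
Count = 8
Final answer: 8


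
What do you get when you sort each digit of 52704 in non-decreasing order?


The number 52704 has digits: 5, 2, 7, 0, 4
Sorted: 0, 2, 4, 5, 7
Joining the sorted digits gives the result.
Final answer: 02457


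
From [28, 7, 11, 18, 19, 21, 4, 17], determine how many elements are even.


Check each element:
  28 is even
  7 is odd
  11 is odd
  18 is even
  19 is odd
  21 is odd
  4 is even
  17 is odd
Evens: [28, 18, 4]
Count of evens = 3
Final answer: 3


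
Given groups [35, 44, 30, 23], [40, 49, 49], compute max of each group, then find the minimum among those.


Find max of each group:
  Group 1: [35, 44, 30, 23] -> max = 44
  Group 2: [40, 49, 49] -> max = 49
Maxes: [44, 49]
Minimum of maxes = 44
Final answer: 44


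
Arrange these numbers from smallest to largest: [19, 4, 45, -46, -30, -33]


Original list: [19, 4, 45, -46, -30, -33]
Repeatedly take the smallest remaining element:
  Remaining [19, 4, 45, -46, -30, -33] -> smallest is -46
  Remaining [19, 4, 45, -30, -33] -> smallest is -33
  Remaining [19, 4, 45, -30] -> smallest is -30
  Remaining [19, 4, 45] -> smallest is 4
  Remaining [19, 45] -> smallest is 19
  Remaining [45] -> smallest is 45
Collecting the picks in order gives the sorted list.
Final answer: [-46, -33, -30, 4, 19, 45]


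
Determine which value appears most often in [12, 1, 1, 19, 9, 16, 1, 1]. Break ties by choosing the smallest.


Count the frequency of each value:
  1 appears 4 time(s)
  9 appears 1 time(s)
  12 appears 1 time(s)
  16 appears 1 time(s)
  19 appears 1 time(s)
Maximum frequency is 4.
Only 1 reaches that frequency, so it is the mode.
Final answer: 1


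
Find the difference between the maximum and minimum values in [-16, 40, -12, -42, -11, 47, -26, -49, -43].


Maximum value: 47
Minimum value: -49
Range = 47 - (-49) = 96
Final answer: 96


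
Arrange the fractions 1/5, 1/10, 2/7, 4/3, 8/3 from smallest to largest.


Convert to decimal for comparison:
  1/5 = 0.2
  1/10 = 0.1
  2/7 = 0.2857
  4/3 = 1.3333
  8/3 = 2.6667
Decimals in increasing order: 0.1 < 0.2 < 0.2857 < 1.3333 < 2.6667
Writing each back as its fraction gives the sorted order.
Final answer: 1/10, 1/5, 2/7, 4/3, 8/3


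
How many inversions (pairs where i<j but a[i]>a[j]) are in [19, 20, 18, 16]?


For each element, count the later elements that are smaller than it:
  19 (index 0): smaller elements after it = [18, 16] -> 2
  20 (index 1): smaller elements after it = [18, 16] -> 2
  18 (index 2): smaller elements after it = [16] -> 1
Total inversions = 2 + 2 + 1 = 5
Final answer: 5


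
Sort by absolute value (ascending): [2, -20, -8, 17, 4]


Compute absolute values:
  |2| = 2
  |-20| = 20
  |-8| = 8
  |17| = 17
  |4| = 4
Absolute values in increasing order: 2 < 4 < 8 < 17 < 20
Listing the original numbers in that order gives the answer.
Final answer: [2, 4, -8, 17, -20]


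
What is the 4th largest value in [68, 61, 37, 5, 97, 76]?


Sort descending: [97, 76, 68, 61, 37, 5]
The 4th element (1-indexed) is at index 3.
Value = 61
Final answer: 61


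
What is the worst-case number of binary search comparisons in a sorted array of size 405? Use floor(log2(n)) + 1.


Binary search halves the search space each step.
Maximum comparisons = floor(log2(405)) + 1
log2(405) = 8.6618
floor(log2(405)) = 8, so 8 + 1 = 9
Final answer: 9


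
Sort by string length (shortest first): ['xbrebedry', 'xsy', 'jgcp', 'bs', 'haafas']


Compute lengths:
  'xbrebedry' has length 9
  'xsy' has length 3
  'jgcp' has length 4
  'bs' has length 2
  'haafas' has length 6
Lengths in increasing order: 2 < 3 < 4 < 6 < 9
Listing the words in that order gives the answer.
Final answer: ['bs', 'xsy', 'jgcp', 'haafas', 'xbrebedry']


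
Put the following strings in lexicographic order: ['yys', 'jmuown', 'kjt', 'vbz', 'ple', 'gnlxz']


Compare strings character by character (the first differing letter decides):
  'gnlxz' < 'jmuown' since 'g' < 'j' at position 1
  'jmuown' < 'kjt' since 'j' < 'k' at position 1
  'kjt' < 'ple' since 'k' < 'p' at position 1
  'ple' < 'vbz' since 'p' < 'v' at position 1
  'vbz' < 'yys' since 'v' < 'y' at position 1
Chaining these comparisons gives the alphabetical order.
Final answer: ['gnlxz', 'jmuown', 'kjt', 'ple', 'vbz', 'yys']


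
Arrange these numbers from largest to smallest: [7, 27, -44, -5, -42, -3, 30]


Original list: [7, 27, -44, -5, -42, -3, 30]
Repeatedly take the largest remaining element:
  Remaining [7, 27, -44, -5, -42, -3, 30] -> largest is 30
  Remaining [7, 27, -44, -5, -42, -3] -> largest is 27
  Remaining [7, -44, -5, -42, -3] -> largest is 7
  Remaining [-44, -5, -42, -3] -> largest is -3
  Remaining [-44, -5, -42] -> largest is -5
  Remaining [-44, -42] -> largest is -42
  Remaining [-44] -> largest is -44
Collecting the picks in order gives the descending list.
Final answer: [30, 27, 7, -3, -5, -42, -44]


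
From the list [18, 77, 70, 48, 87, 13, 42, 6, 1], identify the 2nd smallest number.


Sort ascending: [1, 6, 13, 18, 42, 48, 70, 77, 87]
The 2nd element (1-indexed) is at index 1.
Value = 6
Final answer: 6


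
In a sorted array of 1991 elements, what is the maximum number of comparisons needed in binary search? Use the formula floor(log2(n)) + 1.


Binary search halves the search space each step.
Maximum comparisons = floor(log2(1991)) + 1
log2(1991) = 10.9593
floor(log2(1991)) = 10, so 10 + 1 = 11
Final answer: 11


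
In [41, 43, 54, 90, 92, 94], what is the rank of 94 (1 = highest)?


Sort descending: [94, 92, 90, 54, 43, 41]
Find 94 in the sorted list.
94 is at position 1.
Final answer: 1


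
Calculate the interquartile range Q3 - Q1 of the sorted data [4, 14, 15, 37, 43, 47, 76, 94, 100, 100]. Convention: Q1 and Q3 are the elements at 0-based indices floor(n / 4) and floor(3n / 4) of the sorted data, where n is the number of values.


The data has n = 10 elements.
Q1 index = floor(10 / 4) = floor(2.5) = 2; Q3 index = floor(3 * 10 / 4) = floor(7.5) = 7
Q1 = element at index 2 = 15
Q3 = element at index 7 = 94
IQR = 94 - 15 = 79
Final answer: 79


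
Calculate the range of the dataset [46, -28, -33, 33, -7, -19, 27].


Maximum value: 46
Minimum value: -33
Range = 46 - (-33) = 79
Final answer: 79


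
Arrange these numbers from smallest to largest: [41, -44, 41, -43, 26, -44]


Original list: [41, -44, 41, -43, 26, -44]
Repeatedly take the smallest remaining element:
  Remaining [41, -44, 41, -43, 26, -44] -> smallest is -44
  Remaining [41, 41, -43, 26, -44] -> smallest is -44
  Remaining [41, 41, -43, 26] -> smallest is -43
  Remaining [41, 41, 26] -> smallest is 26
  Remaining [41, 41] -> smallest is 41
  Remaining [41] -> smallest is 41
Collecting the picks in order gives the sorted list.
Final answer: [-44, -44, -43, 26, 41, 41]


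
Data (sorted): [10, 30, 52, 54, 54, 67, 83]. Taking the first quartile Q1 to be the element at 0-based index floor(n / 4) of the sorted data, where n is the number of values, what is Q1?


The list has n = 7 elements.
Q1 index = floor(7 / 4) = floor(1.75) = 1
Counting from index 0 in the sorted data, the element at index 1 is 30.
Final answer: 30


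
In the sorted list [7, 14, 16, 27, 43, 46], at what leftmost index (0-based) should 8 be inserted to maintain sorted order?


List is sorted: [7, 14, 16, 27, 43, 46]
We need the leftmost position where 8 can be inserted, i.e. the first index whose element is >= 8 (or the end of the list if none is).
Binary search with low=0, high=6 (0-based indices):
  low=0, high=6, mid=3: a[3]=27 >= 8, so high = 3
  low=0, high=3, mid=1: a[1]=14 >= 8, so high = 1
  low=0, high=1, mid=0: a[0]=7 < 8, so low = 1
Now low = high = 1, so the insertion index is 1.
Final answer: 1


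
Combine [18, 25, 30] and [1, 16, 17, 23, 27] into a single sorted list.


List A: [18, 25, 30]
List B: [1, 16, 17, 23, 27]
Repeatedly compare the front elements and take the smaller:
  18 vs 1 -> take 1
  18 vs 16 -> take 16
  18 vs 17 -> take 17
  18 vs 23 -> take 18
  25 vs 23 -> take 23
  25 vs 27 -> take 25
  30 vs 27 -> take 27
  B is exhausted; append the rest of A: [30]
Final answer: [1, 16, 17, 18, 23, 25, 27, 30]


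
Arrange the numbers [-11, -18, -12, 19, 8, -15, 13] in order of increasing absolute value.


Compute absolute values:
  |-11| = 11
  |-18| = 18
  |-12| = 12
  |19| = 19
  |8| = 8
  |-15| = 15
  |13| = 13
Absolute values in increasing order: 8 < 11 < 12 < 13 < 15 < 18 < 19
Listing the original numbers in that order gives the answer.
Final answer: [8, -11, -12, 13, -15, -18, 19]


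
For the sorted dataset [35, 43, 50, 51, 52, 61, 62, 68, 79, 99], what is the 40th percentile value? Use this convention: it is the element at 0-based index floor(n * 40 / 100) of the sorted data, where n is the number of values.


The dataset has n = 10 elements.
Index = floor(10 * 40 / 100) = floor(400 / 100) = floor(4) = 4
Counting from index 0 in the sorted data, the element at index 4 is 52.
Final answer: 52


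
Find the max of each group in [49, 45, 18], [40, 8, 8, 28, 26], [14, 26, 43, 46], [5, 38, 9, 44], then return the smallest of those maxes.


Find max of each group:
  Group 1: [49, 45, 18] -> max = 49
  Group 2: [40, 8, 8, 28, 26] -> max = 40
  Group 3: [14, 26, 43, 46] -> max = 46
  Group 4: [5, 38, 9, 44] -> max = 44
Maxes: [49, 40, 46, 44]
Minimum of maxes = 40
Final answer: 40


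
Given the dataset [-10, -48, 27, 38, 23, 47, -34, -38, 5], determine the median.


First, sort the list: [-48, -38, -34, -10, 5, 23, 27, 38, 47]
The list has 9 elements (odd count).
The middle index is 4 (0-based), and the element there is 5.
Final answer: 5


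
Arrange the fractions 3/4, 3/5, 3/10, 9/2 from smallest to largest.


Convert to decimal for comparison:
  3/4 = 0.75
  3/5 = 0.6
  3/10 = 0.3
  9/2 = 4.5
Decimals in increasing order: 0.3 < 0.6 < 0.75 < 4.5
Writing each back as its fraction gives the sorted order.
Final answer: 3/10, 3/5, 3/4, 9/2


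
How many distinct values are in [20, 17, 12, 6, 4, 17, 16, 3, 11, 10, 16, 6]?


List all unique values:
Distinct values: [3, 4, 6, 10, 11, 12, 16, 17, 20]
Count = 9
Final answer: 9


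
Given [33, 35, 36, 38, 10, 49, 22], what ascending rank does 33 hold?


Sort ascending: [10, 22, 33, 35, 36, 38, 49]
Find 33 in the sorted list.
33 is at position 3 (1-indexed).
Final answer: 3


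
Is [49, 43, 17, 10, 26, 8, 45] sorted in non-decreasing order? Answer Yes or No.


Check consecutive pairs:
  49 <= 43? False
  43 <= 17? False
  17 <= 10? False
  10 <= 26? True
  26 <= 8? False
  8 <= 45? True
4 consecutive pair(s) are out of order, so the list is not sorted.
Final answer: No


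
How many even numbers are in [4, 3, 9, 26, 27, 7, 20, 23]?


Check each element:
  4 is even
  3 is odd
  9 is odd
  26 is even
  27 is odd
  7 is odd
  20 is even
  23 is odd
Evens: [4, 26, 20]
Count of evens = 3
Final answer: 3


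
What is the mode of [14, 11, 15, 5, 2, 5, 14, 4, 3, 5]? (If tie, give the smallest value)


Count the frequency of each value:
  2 appears 1 time(s)
  3 appears 1 time(s)
  4 appears 1 time(s)
  5 appears 3 time(s)
  11 appears 1 time(s)
  14 appears 2 time(s)
  15 appears 1 time(s)
Maximum frequency is 3.
Only 5 reaches that frequency, so it is the mode.
Final answer: 5


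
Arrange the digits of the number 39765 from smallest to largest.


The number 39765 has digits: 3, 9, 7, 6, 5
Sorted: 3, 5, 6, 7, 9
Joining the sorted digits gives the result.
Final answer: 35679


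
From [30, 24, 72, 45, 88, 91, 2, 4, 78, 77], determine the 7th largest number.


Sort descending: [91, 88, 78, 77, 72, 45, 30, 24, 4, 2]
The 7th element (1-indexed) is at index 6.
Value = 30
Final answer: 30


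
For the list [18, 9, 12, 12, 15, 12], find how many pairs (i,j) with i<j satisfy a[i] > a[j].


For each element, count the later elements that are smaller than it:
  18 (index 0): smaller elements after it = [9, 12, 12, 15, 12] -> 5
  9 (index 1): smaller elements after it = [] -> 0
  12 (index 2): smaller elements after it = [] -> 0
  12 (index 3): smaller elements after it = [] -> 0
  15 (index 4): smaller elements after it = [12] -> 1
Total inversions = 5 + 0 + 0 + 0 + 1 = 6
Final answer: 6


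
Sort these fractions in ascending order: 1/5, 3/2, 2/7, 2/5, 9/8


Convert to decimal for comparison:
  1/5 = 0.2
  3/2 = 1.5
  2/7 = 0.2857
  2/5 = 0.4
  9/8 = 1.125
Decimals in increasing order: 0.2 < 0.2857 < 0.4 < 1.125 < 1.5
Writing each back as its fraction gives the sorted order.
Final answer: 1/5, 2/7, 2/5, 9/8, 3/2


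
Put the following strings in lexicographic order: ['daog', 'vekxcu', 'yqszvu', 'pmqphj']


Compare strings character by character (the first differing letter decides):
  'daog' < 'pmqphj' since 'd' < 'p' at position 1
  'pmqphj' < 'vekxcu' since 'p' < 'v' at position 1
  'vekxcu' < 'yqszvu' since 'v' < 'y' at position 1
Chaining these comparisons gives the alphabetical order.
Final answer: ['daog', 'pmqphj', 'vekxcu', 'yqszvu']


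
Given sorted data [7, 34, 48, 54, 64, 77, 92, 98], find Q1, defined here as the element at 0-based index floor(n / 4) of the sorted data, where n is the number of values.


The list has n = 8 elements.
Q1 index = floor(8 / 4) = floor(2) = 2
Counting from index 0 in the sorted data, the element at index 2 is 48.
Final answer: 48


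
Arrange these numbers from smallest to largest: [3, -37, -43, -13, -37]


Original list: [3, -37, -43, -13, -37]
Repeatedly take the smallest remaining element:
  Remaining [3, -37, -43, -13, -37] -> smallest is -43
  Remaining [3, -37, -13, -37] -> smallest is -37
  Remaining [3, -13, -37] -> smallest is -37
  Remaining [3, -13] -> smallest is -13
  Remaining [3] -> smallest is 3
Collecting the picks in order gives the sorted list.
Final answer: [-43, -37, -37, -13, 3]


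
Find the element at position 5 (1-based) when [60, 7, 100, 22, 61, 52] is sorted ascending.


Sort ascending: [7, 22, 52, 60, 61, 100]
The 5th element (1-indexed) is at index 4.
Value = 61
Final answer: 61


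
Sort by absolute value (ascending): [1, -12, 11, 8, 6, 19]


Compute absolute values:
  |1| = 1
  |-12| = 12
  |11| = 11
  |8| = 8
  |6| = 6
  |19| = 19
Absolute values in increasing order: 1 < 6 < 8 < 11 < 12 < 19
Listing the original numbers in that order gives the answer.
Final answer: [1, 6, 8, 11, -12, 19]


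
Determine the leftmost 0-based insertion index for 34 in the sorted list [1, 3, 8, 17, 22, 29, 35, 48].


List is sorted: [1, 3, 8, 17, 22, 29, 35, 48]
We need the leftmost position where 34 can be inserted, i.e. the first index whose element is >= 34 (or the end of the list if none is).
Binary search with low=0, high=8 (0-based indices):
  low=0, high=8, mid=4: a[4]=22 < 34, so low = 5
  low=5, high=8, mid=6: a[6]=35 >= 34, so high = 6
  low=5, high=6, mid=5: a[5]=29 < 34, so low = 6
Now low = high = 6, so the insertion index is 6.
Final answer: 6


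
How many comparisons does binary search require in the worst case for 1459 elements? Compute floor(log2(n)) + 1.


Binary search halves the search space each step.
Maximum comparisons = floor(log2(1459)) + 1
log2(1459) = 10.5108
floor(log2(1459)) = 10, so 10 + 1 = 11
Final answer: 11


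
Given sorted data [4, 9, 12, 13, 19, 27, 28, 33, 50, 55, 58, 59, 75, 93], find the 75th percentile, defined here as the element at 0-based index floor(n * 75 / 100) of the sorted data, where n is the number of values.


The dataset has n = 14 elements.
Index = floor(14 * 75 / 100) = floor(1050 / 100) = floor(10.5) = 10
Counting from index 0 in the sorted data, the element at index 10 is 58.
Final answer: 58


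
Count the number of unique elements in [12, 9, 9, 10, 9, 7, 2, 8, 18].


List all unique values:
Distinct values: [2, 7, 8, 9, 10, 12, 18]
Count = 7
Final answer: 7


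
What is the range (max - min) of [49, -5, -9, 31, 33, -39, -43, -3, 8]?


Maximum value: 49
Minimum value: -43
Range = 49 - (-43) = 92
Final answer: 92


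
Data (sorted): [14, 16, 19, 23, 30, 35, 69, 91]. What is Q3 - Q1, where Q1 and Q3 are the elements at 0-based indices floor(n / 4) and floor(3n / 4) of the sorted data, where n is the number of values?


The data has n = 8 elements.
Q1 index = floor(8 / 4) = floor(2) = 2; Q3 index = floor(3 * 8 / 4) = floor(6) = 6
Q1 = element at index 2 = 19
Q3 = element at index 6 = 69
IQR = 69 - 19 = 50
Final answer: 50


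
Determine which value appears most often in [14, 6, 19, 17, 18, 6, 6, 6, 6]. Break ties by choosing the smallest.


Count the frequency of each value:
  6 appears 5 time(s)
  14 appears 1 time(s)
  17 appears 1 time(s)
  18 appears 1 time(s)
  19 appears 1 time(s)
Maximum frequency is 5.
Only 6 reaches that frequency, so it is the mode.
Final answer: 6


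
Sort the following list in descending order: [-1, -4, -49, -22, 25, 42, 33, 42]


Original list: [-1, -4, -49, -22, 25, 42, 33, 42]
Repeatedly take the largest remaining element:
  Remaining [-1, -4, -49, -22, 25, 42, 33, 42] -> largest is 42
  Remaining [-1, -4, -49, -22, 25, 33, 42] -> largest is 42
  Remaining [-1, -4, -49, -22, 25, 33] -> largest is 33
  Remaining [-1, -4, -49, -22, 25] -> largest is 25
  Remaining [-1, -4, -49, -22] -> largest is -1
  Remaining [-4, -49, -22] -> largest is -4
  Remaining [-49, -22] -> largest is -22
  Remaining [-49] -> largest is -49
Collecting the picks in order gives the descending list.
Final answer: [42, 42, 33, 25, -1, -4, -22, -49]


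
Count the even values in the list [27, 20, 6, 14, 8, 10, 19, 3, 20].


Check each element:
  27 is odd
  20 is even
  6 is even
  14 is even
  8 is even
  10 is even
  19 is odd
  3 is odd
  20 is even
Evens: [20, 6, 14, 8, 10, 20]
Count of evens = 6
Final answer: 6


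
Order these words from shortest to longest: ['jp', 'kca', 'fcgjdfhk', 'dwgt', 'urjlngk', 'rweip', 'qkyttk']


Compute lengths:
  'jp' has length 2
  'kca' has length 3
  'fcgjdfhk' has length 8
  'dwgt' has length 4
  'urjlngk' has length 7
  'rweip' has length 5
  'qkyttk' has length 6
Lengths in increasing order: 2 < 3 < 4 < 5 < 6 < 7 < 8
Listing the words in that order gives the answer.
Final answer: ['jp', 'kca', 'dwgt', 'rweip', 'qkyttk', 'urjlngk', 'fcgjdfhk']


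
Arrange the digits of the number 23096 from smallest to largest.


The number 23096 has digits: 2, 3, 0, 9, 6
Sorted: 0, 2, 3, 6, 9
Joining the sorted digits gives the result.
Final answer: 02369


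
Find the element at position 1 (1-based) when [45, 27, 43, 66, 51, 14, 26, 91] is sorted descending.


Sort descending: [91, 66, 51, 45, 43, 27, 26, 14]
The 1st element (1-indexed) is at index 0.
Value = 91
Final answer: 91


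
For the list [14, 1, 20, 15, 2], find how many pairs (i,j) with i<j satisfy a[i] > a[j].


For each element, count the later elements that are smaller than it:
  14 (index 0): smaller elements after it = [1, 2] -> 2
  1 (index 1): smaller elements after it = [] -> 0
  20 (index 2): smaller elements after it = [15, 2] -> 2
  15 (index 3): smaller elements after it = [2] -> 1
Total inversions = 2 + 0 + 2 + 1 = 5
Final answer: 5


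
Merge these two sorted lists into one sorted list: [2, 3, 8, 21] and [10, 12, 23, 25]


List A: [2, 3, 8, 21]
List B: [10, 12, 23, 25]
Repeatedly compare the front elements and take the smaller:
  2 vs 10 -> take 2
  3 vs 10 -> take 3
  8 vs 10 -> take 8
  21 vs 10 -> take 10
  21 vs 12 -> take 12
  21 vs 23 -> take 21
  A is exhausted; append the rest of B: [23, 25]
Final answer: [2, 3, 8, 10, 12, 21, 23, 25]


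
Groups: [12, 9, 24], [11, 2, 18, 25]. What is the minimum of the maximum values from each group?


Find max of each group:
  Group 1: [12, 9, 24] -> max = 24
  Group 2: [11, 2, 18, 25] -> max = 25
Maxes: [24, 25]
Minimum of maxes = 24
Final answer: 24


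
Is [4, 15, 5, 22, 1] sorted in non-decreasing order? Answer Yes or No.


Check consecutive pairs:
  4 <= 15? True
  15 <= 5? False
  5 <= 22? True
  22 <= 1? False
2 consecutive pair(s) are out of order, so the list is not sorted.
Final answer: No


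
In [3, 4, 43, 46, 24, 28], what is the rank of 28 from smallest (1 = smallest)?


Sort ascending: [3, 4, 24, 28, 43, 46]
Find 28 in the sorted list.
28 is at position 4 (1-indexed).
Final answer: 4


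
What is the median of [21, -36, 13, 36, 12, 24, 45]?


First, sort the list: [-36, 12, 13, 21, 24, 36, 45]
The list has 7 elements (odd count).
The middle index is 3 (0-based), and the element there is 21.
Final answer: 21


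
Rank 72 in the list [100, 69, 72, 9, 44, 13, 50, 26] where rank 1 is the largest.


Sort descending: [100, 72, 69, 50, 44, 26, 13, 9]
Find 72 in the sorted list.
72 is at position 2.
Final answer: 2


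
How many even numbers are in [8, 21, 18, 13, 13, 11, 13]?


Check each element:
  8 is even
  21 is odd
  18 is even
  13 is odd
  13 is odd
  11 is odd
  13 is odd
Evens: [8, 18]
Count of evens = 2
Final answer: 2


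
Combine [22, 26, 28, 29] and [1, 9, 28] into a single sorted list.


List A: [22, 26, 28, 29]
List B: [1, 9, 28]
Repeatedly compare the front elements and take the smaller:
  22 vs 1 -> take 1
  22 vs 9 -> take 9
  22 vs 28 -> take 22
  26 vs 28 -> take 26
  28 vs 28 -> take 28
  29 vs 28 -> take 28
  B is exhausted; append the rest of A: [29]
Final answer: [1, 9, 22, 26, 28, 28, 29]


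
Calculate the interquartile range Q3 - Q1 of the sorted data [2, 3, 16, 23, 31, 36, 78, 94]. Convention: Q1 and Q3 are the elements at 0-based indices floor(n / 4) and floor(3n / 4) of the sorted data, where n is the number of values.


The data has n = 8 elements.
Q1 index = floor(8 / 4) = floor(2) = 2; Q3 index = floor(3 * 8 / 4) = floor(6) = 6
Q1 = element at index 2 = 16
Q3 = element at index 6 = 78
IQR = 78 - 16 = 62
Final answer: 62


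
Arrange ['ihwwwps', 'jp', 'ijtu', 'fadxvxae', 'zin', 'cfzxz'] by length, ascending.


Compute lengths:
  'ihwwwps' has length 7
  'jp' has length 2
  'ijtu' has length 4
  'fadxvxae' has length 8
  'zin' has length 3
  'cfzxz' has length 5
Lengths in increasing order: 2 < 3 < 4 < 5 < 7 < 8
Listing the words in that order gives the answer.
Final answer: ['jp', 'zin', 'ijtu', 'cfzxz', 'ihwwwps', 'fadxvxae']


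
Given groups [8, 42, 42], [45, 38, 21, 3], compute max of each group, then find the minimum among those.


Find max of each group:
  Group 1: [8, 42, 42] -> max = 42
  Group 2: [45, 38, 21, 3] -> max = 45
Maxes: [42, 45]
Minimum of maxes = 42
Final answer: 42


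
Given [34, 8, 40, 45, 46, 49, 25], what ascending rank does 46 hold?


Sort ascending: [8, 25, 34, 40, 45, 46, 49]
Find 46 in the sorted list.
46 is at position 6 (1-indexed).
Final answer: 6


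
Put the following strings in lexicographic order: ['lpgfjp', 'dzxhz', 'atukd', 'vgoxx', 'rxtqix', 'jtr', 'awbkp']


Compare strings character by character (the first differing letter decides):
  'atukd' < 'awbkp' since 't' < 'w' at position 2
  'awbkp' < 'dzxhz' since 'a' < 'd' at position 1
  'dzxhz' < 'jtr' since 'd' < 'j' at position 1
  'jtr' < 'lpgfjp' since 'j' < 'l' at position 1
  'lpgfjp' < 'rxtqix' since 'l' < 'r' at position 1
  'rxtqix' < 'vgoxx' since 'r' < 'v' at position 1
Chaining these comparisons gives the alphabetical order.
Final answer: ['atukd', 'awbkp', 'dzxhz', 'jtr', 'lpgfjp', 'rxtqix', 'vgoxx']


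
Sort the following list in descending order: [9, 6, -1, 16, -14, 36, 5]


Original list: [9, 6, -1, 16, -14, 36, 5]
Repeatedly take the largest remaining element:
  Remaining [9, 6, -1, 16, -14, 36, 5] -> largest is 36
  Remaining [9, 6, -1, 16, -14, 5] -> largest is 16
  Remaining [9, 6, -1, -14, 5] -> largest is 9
  Remaining [6, -1, -14, 5] -> largest is 6
  Remaining [-1, -14, 5] -> largest is 5
  Remaining [-1, -14] -> largest is -1
  Remaining [-14] -> largest is -14
Collecting the picks in order gives the descending list.
Final answer: [36, 16, 9, 6, 5, -1, -14]


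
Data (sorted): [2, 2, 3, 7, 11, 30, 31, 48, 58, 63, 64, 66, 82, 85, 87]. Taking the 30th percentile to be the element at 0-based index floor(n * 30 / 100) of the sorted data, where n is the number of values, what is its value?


The dataset has n = 15 elements.
Index = floor(15 * 30 / 100) = floor(450 / 100) = floor(4.5) = 4
Counting from index 0 in the sorted data, the element at index 4 is 11.
Final answer: 11


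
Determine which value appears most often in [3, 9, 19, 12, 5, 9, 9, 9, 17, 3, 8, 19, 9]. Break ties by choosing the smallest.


Count the frequency of each value:
  3 appears 2 time(s)
  5 appears 1 time(s)
  8 appears 1 time(s)
  9 appears 5 time(s)
  12 appears 1 time(s)
  17 appears 1 time(s)
  19 appears 2 time(s)
Maximum frequency is 5.
Only 9 reaches that frequency, so it is the mode.
Final answer: 9


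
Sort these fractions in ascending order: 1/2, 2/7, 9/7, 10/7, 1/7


Convert to decimal for comparison:
  1/2 = 0.5
  2/7 = 0.2857
  9/7 = 1.2857
  10/7 = 1.4286
  1/7 = 0.1429
Decimals in increasing order: 0.1429 < 0.2857 < 0.5 < 1.2857 < 1.4286
Writing each back as its fraction gives the sorted order.
Final answer: 1/7, 2/7, 1/2, 9/7, 10/7


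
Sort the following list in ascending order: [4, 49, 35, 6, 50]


Original list: [4, 49, 35, 6, 50]
Repeatedly take the smallest remaining element:
  Remaining [4, 49, 35, 6, 50] -> smallest is 4
  Remaining [49, 35, 6, 50] -> smallest is 6
  Remaining [49, 35, 50] -> smallest is 35
  Remaining [49, 50] -> smallest is 49
  Remaining [50] -> smallest is 50
Collecting the picks in order gives the sorted list.
Final answer: [4, 6, 35, 49, 50]


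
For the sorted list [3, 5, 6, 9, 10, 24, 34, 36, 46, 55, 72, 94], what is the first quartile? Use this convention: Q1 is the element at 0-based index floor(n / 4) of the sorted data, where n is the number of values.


The list has n = 12 elements.
Q1 index = floor(12 / 4) = floor(3) = 3
Counting from index 0 in the sorted data, the element at index 3 is 9.
Final answer: 9


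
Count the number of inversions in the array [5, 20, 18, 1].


For each element, count the later elements that are smaller than it:
  5 (index 0): smaller elements after it = [1] -> 1
  20 (index 1): smaller elements after it = [18, 1] -> 2
  18 (index 2): smaller elements after it = [1] -> 1
Total inversions = 1 + 2 + 1 = 4
Final answer: 4


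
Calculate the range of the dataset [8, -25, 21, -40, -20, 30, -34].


Maximum value: 30
Minimum value: -40
Range = 30 - (-40) = 70
Final answer: 70


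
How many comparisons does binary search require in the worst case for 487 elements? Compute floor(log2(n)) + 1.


Binary search halves the search space each step.
Maximum comparisons = floor(log2(487)) + 1
log2(487) = 8.9278
floor(log2(487)) = 8, so 8 + 1 = 9
Final answer: 9


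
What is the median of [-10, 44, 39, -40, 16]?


First, sort the list: [-40, -10, 16, 39, 44]
The list has 5 elements (odd count).
The middle index is 2 (0-based), and the element there is 16.
Final answer: 16


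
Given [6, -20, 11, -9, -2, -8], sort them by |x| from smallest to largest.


Compute absolute values:
  |6| = 6
  |-20| = 20
  |11| = 11
  |-9| = 9
  |-2| = 2
  |-8| = 8
Absolute values in increasing order: 2 < 6 < 8 < 9 < 11 < 20
Listing the original numbers in that order gives the answer.
Final answer: [-2, 6, -8, -9, 11, -20]


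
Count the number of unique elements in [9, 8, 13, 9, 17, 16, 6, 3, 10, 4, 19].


List all unique values:
Distinct values: [3, 4, 6, 8, 9, 10, 13, 16, 17, 19]
Count = 10
Final answer: 10


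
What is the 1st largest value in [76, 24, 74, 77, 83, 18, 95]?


Sort descending: [95, 83, 77, 76, 74, 24, 18]
The 1st element (1-indexed) is at index 0.
Value = 95
Final answer: 95


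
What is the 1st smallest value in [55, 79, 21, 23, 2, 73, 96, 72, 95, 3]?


Sort ascending: [2, 3, 21, 23, 55, 72, 73, 79, 95, 96]
The 1st element (1-indexed) is at index 0.
Value = 2
Final answer: 2


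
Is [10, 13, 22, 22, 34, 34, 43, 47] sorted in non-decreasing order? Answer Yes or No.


Check consecutive pairs:
  10 <= 13? True
  13 <= 22? True
  22 <= 22? True
  22 <= 34? True
  34 <= 34? True
  34 <= 43? True
  43 <= 47? True
Every consecutive pair is in order, so the list is non-decreasing.
Final answer: Yes


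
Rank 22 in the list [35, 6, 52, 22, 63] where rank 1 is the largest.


Sort descending: [63, 52, 35, 22, 6]
Find 22 in the sorted list.
22 is at position 4.
Final answer: 4


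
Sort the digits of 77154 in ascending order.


The number 77154 has digits: 7, 7, 1, 5, 4
Sorted: 1, 4, 5, 7, 7
Joining the sorted digits gives the result.
Final answer: 14577


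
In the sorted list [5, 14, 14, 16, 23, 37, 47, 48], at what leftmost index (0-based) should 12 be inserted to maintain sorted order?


List is sorted: [5, 14, 14, 16, 23, 37, 47, 48]
We need the leftmost position where 12 can be inserted, i.e. the first index whose element is >= 12 (or the end of the list if none is).
Binary search with low=0, high=8 (0-based indices):
  low=0, high=8, mid=4: a[4]=23 >= 12, so high = 4
  low=0, high=4, mid=2: a[2]=14 >= 12, so high = 2
  low=0, high=2, mid=1: a[1]=14 >= 12, so high = 1
  low=0, high=1, mid=0: a[0]=5 < 12, so low = 1
Now low = high = 1, so the insertion index is 1.
Final answer: 1


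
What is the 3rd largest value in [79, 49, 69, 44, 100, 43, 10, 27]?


Sort descending: [100, 79, 69, 49, 44, 43, 27, 10]
The 3rd element (1-indexed) is at index 2.
Value = 69
Final answer: 69


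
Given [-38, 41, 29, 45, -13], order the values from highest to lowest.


Original list: [-38, 41, 29, 45, -13]
Repeatedly take the largest remaining element:
  Remaining [-38, 41, 29, 45, -13] -> largest is 45
  Remaining [-38, 41, 29, -13] -> largest is 41
  Remaining [-38, 29, -13] -> largest is 29
  Remaining [-38, -13] -> largest is -13
  Remaining [-38] -> largest is -38
Collecting the picks in order gives the descending list.
Final answer: [45, 41, 29, -13, -38]


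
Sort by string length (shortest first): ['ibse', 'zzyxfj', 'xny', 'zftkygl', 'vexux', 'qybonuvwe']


Compute lengths:
  'ibse' has length 4
  'zzyxfj' has length 6
  'xny' has length 3
  'zftkygl' has length 7
  'vexux' has length 5
  'qybonuvwe' has length 9
Lengths in increasing order: 3 < 4 < 5 < 6 < 7 < 9
Listing the words in that order gives the answer.
Final answer: ['xny', 'ibse', 'vexux', 'zzyxfj', 'zftkygl', 'qybonuvwe']


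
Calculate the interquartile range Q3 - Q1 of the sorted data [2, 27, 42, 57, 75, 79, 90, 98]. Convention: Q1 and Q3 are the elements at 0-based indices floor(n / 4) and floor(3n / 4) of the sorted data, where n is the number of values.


The data has n = 8 elements.
Q1 index = floor(8 / 4) = floor(2) = 2; Q3 index = floor(3 * 8 / 4) = floor(6) = 6
Q1 = element at index 2 = 42
Q3 = element at index 6 = 90
IQR = 90 - 42 = 48
Final answer: 48


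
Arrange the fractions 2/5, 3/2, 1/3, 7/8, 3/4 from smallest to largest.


Convert to decimal for comparison:
  2/5 = 0.4
  3/2 = 1.5
  1/3 = 0.3333
  7/8 = 0.875
  3/4 = 0.75
Decimals in increasing order: 0.3333 < 0.4 < 0.75 < 0.875 < 1.5
Writing each back as its fraction gives the sorted order.
Final answer: 1/3, 2/5, 3/4, 7/8, 3/2


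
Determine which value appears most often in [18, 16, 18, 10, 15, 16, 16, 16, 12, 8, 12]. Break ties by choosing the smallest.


Count the frequency of each value:
  8 appears 1 time(s)
  10 appears 1 time(s)
  12 appears 2 time(s)
  15 appears 1 time(s)
  16 appears 4 time(s)
  18 appears 2 time(s)
Maximum frequency is 4.
Only 16 reaches that frequency, so it is the mode.
Final answer: 16


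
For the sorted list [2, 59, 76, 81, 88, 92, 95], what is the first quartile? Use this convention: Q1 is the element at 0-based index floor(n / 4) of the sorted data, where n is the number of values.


The list has n = 7 elements.
Q1 index = floor(7 / 4) = floor(1.75) = 1
Counting from index 0 in the sorted data, the element at index 1 is 59.
Final answer: 59


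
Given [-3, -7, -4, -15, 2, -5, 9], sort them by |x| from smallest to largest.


Compute absolute values:
  |-3| = 3
  |-7| = 7
  |-4| = 4
  |-15| = 15
  |2| = 2
  |-5| = 5
  |9| = 9
Absolute values in increasing order: 2 < 3 < 4 < 5 < 7 < 9 < 15
Listing the original numbers in that order gives the answer.
Final answer: [2, -3, -4, -5, -7, 9, -15]


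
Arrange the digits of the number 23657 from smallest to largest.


The number 23657 has digits: 2, 3, 6, 5, 7
Sorted: 2, 3, 5, 6, 7
Joining the sorted digits gives the result.
Final answer: 23567


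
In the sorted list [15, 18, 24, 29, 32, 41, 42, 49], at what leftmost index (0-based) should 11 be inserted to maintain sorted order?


List is sorted: [15, 18, 24, 29, 32, 41, 42, 49]
We need the leftmost position where 11 can be inserted, i.e. the first index whose element is >= 11 (or the end of the list if none is).
Binary search with low=0, high=8 (0-based indices):
  low=0, high=8, mid=4: a[4]=32 >= 11, so high = 4
  low=0, high=4, mid=2: a[2]=24 >= 11, so high = 2
  low=0, high=2, mid=1: a[1]=18 >= 11, so high = 1
  low=0, high=1, mid=0: a[0]=15 >= 11, so high = 0
Now low = high = 0, so the insertion index is 0.
Final answer: 0


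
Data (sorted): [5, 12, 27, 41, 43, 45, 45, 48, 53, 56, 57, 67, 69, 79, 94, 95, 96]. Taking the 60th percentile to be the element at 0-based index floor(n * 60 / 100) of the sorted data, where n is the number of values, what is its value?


The dataset has n = 17 elements.
Index = floor(17 * 60 / 100) = floor(1020 / 100) = floor(10.2) = 10
Counting from index 0 in the sorted data, the element at index 10 is 57.
Final answer: 57


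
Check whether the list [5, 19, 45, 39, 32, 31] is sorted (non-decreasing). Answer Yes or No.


Check consecutive pairs:
  5 <= 19? True
  19 <= 45? True
  45 <= 39? False
  39 <= 32? False
  32 <= 31? False
3 consecutive pair(s) are out of order, so the list is not sorted.
Final answer: No


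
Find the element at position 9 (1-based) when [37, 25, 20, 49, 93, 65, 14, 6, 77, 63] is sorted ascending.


Sort ascending: [6, 14, 20, 25, 37, 49, 63, 65, 77, 93]
The 9th element (1-indexed) is at index 8.
Value = 77
Final answer: 77


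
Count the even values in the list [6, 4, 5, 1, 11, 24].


Check each element:
  6 is even
  4 is even
  5 is odd
  1 is odd
  11 is odd
  24 is even
Evens: [6, 4, 24]
Count of evens = 3
Final answer: 3


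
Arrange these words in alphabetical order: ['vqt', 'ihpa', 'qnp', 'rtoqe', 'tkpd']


Compare strings character by character (the first differing letter decides):
  'ihpa' < 'qnp' since 'i' < 'q' at position 1
  'qnp' < 'rtoqe' since 'q' < 'r' at position 1
  'rtoqe' < 'tkpd' since 'r' < 't' at position 1
  'tkpd' < 'vqt' since 't' < 'v' at position 1
Chaining these comparisons gives the alphabetical order.
Final answer: ['ihpa', 'qnp', 'rtoqe', 'tkpd', 'vqt']


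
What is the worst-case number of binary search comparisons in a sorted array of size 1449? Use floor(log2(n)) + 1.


Binary search halves the search space each step.
Maximum comparisons = floor(log2(1449)) + 1
log2(1449) = 10.5008
floor(log2(1449)) = 10, so 10 + 1 = 11
Final answer: 11


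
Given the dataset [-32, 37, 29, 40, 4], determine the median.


First, sort the list: [-32, 4, 29, 37, 40]
The list has 5 elements (odd count).
The middle index is 2 (0-based), and the element there is 29.
Final answer: 29


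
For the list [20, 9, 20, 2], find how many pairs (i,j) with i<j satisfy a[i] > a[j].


For each element, count the later elements that are smaller than it:
  20 (index 0): smaller elements after it = [9, 2] -> 2
  9 (index 1): smaller elements after it = [2] -> 1
  20 (index 2): smaller elements after it = [2] -> 1
Total inversions = 2 + 1 + 1 = 4
Final answer: 4


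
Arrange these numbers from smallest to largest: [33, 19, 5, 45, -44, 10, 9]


Original list: [33, 19, 5, 45, -44, 10, 9]
Repeatedly take the smallest remaining element:
  Remaining [33, 19, 5, 45, -44, 10, 9] -> smallest is -44
  Remaining [33, 19, 5, 45, 10, 9] -> smallest is 5
  Remaining [33, 19, 45, 10, 9] -> smallest is 9
  Remaining [33, 19, 45, 10] -> smallest is 10
  Remaining [33, 19, 45] -> smallest is 19
  Remaining [33, 45] -> smallest is 33
  Remaining [45] -> smallest is 45
Collecting the picks in order gives the sorted list.
Final answer: [-44, 5, 9, 10, 19, 33, 45]


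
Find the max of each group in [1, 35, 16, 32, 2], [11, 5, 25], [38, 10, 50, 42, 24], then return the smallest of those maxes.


Find max of each group:
  Group 1: [1, 35, 16, 32, 2] -> max = 35
  Group 2: [11, 5, 25] -> max = 25
  Group 3: [38, 10, 50, 42, 24] -> max = 50
Maxes: [35, 25, 50]
Minimum of maxes = 25
Final answer: 25


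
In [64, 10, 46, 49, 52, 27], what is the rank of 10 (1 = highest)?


Sort descending: [64, 52, 49, 46, 27, 10]
Find 10 in the sorted list.
10 is at position 6.
Final answer: 6


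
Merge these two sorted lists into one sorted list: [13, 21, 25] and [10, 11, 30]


List A: [13, 21, 25]
List B: [10, 11, 30]
Repeatedly compare the front elements and take the smaller:
  13 vs 10 -> take 10
  13 vs 11 -> take 11
  13 vs 30 -> take 13
  21 vs 30 -> take 21
  25 vs 30 -> take 25
  A is exhausted; append the rest of B: [30]
Final answer: [10, 11, 13, 21, 25, 30]


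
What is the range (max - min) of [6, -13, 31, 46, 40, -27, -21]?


Maximum value: 46
Minimum value: -27
Range = 46 - (-27) = 73
Final answer: 73


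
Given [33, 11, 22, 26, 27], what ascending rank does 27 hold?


Sort ascending: [11, 22, 26, 27, 33]
Find 27 in the sorted list.
27 is at position 4 (1-indexed).
Final answer: 4


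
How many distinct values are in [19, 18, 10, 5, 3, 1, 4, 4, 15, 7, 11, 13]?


List all unique values:
Distinct values: [1, 3, 4, 5, 7, 10, 11, 13, 15, 18, 19]
Count = 11
Final answer: 11


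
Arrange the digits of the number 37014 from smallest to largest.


The number 37014 has digits: 3, 7, 0, 1, 4
Sorted: 0, 1, 3, 4, 7
Joining the sorted digits gives the result.
Final answer: 01347


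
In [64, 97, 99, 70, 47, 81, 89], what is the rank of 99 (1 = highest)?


Sort descending: [99, 97, 89, 81, 70, 64, 47]
Find 99 in the sorted list.
99 is at position 1.
Final answer: 1


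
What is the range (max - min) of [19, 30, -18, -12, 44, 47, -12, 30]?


Maximum value: 47
Minimum value: -18
Range = 47 - (-18) = 65
Final answer: 65


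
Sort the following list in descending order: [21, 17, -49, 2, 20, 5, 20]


Original list: [21, 17, -49, 2, 20, 5, 20]
Repeatedly take the largest remaining element:
  Remaining [21, 17, -49, 2, 20, 5, 20] -> largest is 21
  Remaining [17, -49, 2, 20, 5, 20] -> largest is 20
  Remaining [17, -49, 2, 5, 20] -> largest is 20
  Remaining [17, -49, 2, 5] -> largest is 17
  Remaining [-49, 2, 5] -> largest is 5
  Remaining [-49, 2] -> largest is 2
  Remaining [-49] -> largest is -49
Collecting the picks in order gives the descending list.
Final answer: [21, 20, 20, 17, 5, 2, -49]


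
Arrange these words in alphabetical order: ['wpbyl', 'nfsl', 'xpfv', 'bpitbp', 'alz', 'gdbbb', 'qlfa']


Compare strings character by character (the first differing letter decides):
  'alz' < 'bpitbp' since 'a' < 'b' at position 1
  'bpitbp' < 'gdbbb' since 'b' < 'g' at position 1
  'gdbbb' < 'nfsl' since 'g' < 'n' at position 1
  'nfsl' < 'qlfa' since 'n' < 'q' at position 1
  'qlfa' < 'wpbyl' since 'q' < 'w' at position 1
  'wpbyl' < 'xpfv' since 'w' < 'x' at position 1
Chaining these comparisons gives the alphabetical order.
Final answer: ['alz', 'bpitbp', 'gdbbb', 'nfsl', 'qlfa', 'wpbyl', 'xpfv']
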